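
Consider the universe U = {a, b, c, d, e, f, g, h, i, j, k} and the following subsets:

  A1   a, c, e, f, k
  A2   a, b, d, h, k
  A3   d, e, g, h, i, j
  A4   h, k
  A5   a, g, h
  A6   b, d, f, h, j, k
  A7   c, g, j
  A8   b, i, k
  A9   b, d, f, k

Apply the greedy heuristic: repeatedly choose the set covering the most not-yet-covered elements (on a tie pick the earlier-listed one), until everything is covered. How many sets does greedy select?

Pick 1: A3 covers 6 new elements (d, e, g, h, i, j).
Pick 2: A1 covers 4 new elements (a, c, f, k).
Pick 3: A2 covers 1 new elements (b).
Greedy uses 3 sets.

3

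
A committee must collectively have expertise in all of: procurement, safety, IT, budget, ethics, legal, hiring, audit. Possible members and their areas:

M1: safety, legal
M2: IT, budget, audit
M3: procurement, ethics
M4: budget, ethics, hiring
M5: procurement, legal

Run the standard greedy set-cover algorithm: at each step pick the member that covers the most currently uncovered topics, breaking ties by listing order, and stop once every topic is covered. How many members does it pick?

4

Pick 1: M2 covers 3 new topics (IT, budget, audit).
Pick 2: M1 covers 2 new topics (safety, legal).
Pick 3: M3 covers 2 new topics (procurement, ethics).
Pick 4: M4 covers 1 new topics (hiring).
Greedy uses 4 members.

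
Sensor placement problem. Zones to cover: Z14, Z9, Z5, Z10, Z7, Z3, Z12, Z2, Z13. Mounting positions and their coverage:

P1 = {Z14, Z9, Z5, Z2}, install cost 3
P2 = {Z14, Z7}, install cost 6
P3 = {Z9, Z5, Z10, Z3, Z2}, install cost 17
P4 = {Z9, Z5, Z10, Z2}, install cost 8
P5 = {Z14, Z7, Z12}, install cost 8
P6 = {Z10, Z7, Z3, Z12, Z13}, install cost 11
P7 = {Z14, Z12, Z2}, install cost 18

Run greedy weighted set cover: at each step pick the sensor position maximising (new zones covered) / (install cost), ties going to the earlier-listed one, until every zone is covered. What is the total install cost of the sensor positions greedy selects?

Pick 1: P1 adds 4 new (Z14, Z9, Z5, Z2) at install cost 3 (ratio 4/3).
Pick 2: P6 adds 5 new (Z10, Z7, Z3, Z12, Z13) at install cost 11 (ratio 5/11).
Greedy total install cost: 3 + 11 = 14.

14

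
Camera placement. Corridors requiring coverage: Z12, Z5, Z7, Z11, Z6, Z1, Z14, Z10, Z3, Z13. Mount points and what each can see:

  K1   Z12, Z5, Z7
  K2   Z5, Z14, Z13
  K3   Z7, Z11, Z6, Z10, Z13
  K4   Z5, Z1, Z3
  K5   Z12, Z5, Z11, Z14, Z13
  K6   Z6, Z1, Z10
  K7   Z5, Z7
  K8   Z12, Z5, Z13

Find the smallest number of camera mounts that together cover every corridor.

K3, K4, K5 together cover {Z12, Z5, Z7, Z11, Z6, Z1, Z14, Z10, Z3, Z13} — every corridor.
No 2 of the 8 camera mounts cover everything (all 28 pairs fall short), so 3 is minimum.

3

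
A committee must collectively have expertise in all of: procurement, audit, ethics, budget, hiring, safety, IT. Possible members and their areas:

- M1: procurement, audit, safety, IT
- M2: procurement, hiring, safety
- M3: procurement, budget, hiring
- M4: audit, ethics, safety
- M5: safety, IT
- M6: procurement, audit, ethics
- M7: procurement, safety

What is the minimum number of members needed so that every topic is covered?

M1, M3, M4 together cover {procurement, audit, ethics, budget, hiring, safety, IT} — every topic.
No 2 of the 7 members cover everything (all 21 pairs fall short), so 3 is minimum.

3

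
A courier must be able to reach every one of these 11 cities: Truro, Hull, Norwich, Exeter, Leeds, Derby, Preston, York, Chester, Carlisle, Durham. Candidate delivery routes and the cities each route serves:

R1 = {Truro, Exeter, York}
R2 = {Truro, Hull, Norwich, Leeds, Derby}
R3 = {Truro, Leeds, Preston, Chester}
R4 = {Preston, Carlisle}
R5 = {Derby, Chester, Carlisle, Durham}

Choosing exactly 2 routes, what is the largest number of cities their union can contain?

Choosing R2, R5 covers {Truro, Hull, Norwich, Leeds, Derby, Chester, Carlisle, Durham} — 8 cities.
No choice of 2 routes does better; here Exeter, Preston, York are left uncovered.

8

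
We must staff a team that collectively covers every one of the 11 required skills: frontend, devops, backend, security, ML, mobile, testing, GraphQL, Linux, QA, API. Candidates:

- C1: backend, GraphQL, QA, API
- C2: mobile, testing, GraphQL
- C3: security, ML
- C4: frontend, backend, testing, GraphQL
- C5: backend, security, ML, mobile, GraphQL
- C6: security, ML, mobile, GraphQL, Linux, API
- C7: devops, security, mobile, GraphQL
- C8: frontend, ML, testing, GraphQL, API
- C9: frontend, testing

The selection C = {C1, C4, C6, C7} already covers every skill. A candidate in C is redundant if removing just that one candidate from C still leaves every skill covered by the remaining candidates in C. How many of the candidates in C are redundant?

0

Drop C1: QA uncovered — not redundant.
Drop C4: frontend, testing uncovered — not redundant.
Drop C6: ML, Linux uncovered — not redundant.
Drop C7: devops uncovered — not redundant.
None of the candidates in C is redundant.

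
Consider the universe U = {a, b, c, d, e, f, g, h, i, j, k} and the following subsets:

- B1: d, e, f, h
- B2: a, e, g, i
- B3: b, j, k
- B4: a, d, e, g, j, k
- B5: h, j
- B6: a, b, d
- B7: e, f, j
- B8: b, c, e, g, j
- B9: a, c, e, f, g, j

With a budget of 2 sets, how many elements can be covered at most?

8

Choosing B1, B4 covers {a, d, e, f, g, h, j, k} — 8 elements.
No choice of 2 sets does better; here b, c, i are left uncovered.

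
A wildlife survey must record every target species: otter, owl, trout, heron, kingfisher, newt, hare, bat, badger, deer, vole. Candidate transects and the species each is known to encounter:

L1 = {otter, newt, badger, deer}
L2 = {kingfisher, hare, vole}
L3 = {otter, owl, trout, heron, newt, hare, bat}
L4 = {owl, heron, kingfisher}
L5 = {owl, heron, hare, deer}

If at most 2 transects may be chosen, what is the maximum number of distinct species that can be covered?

Choosing L1, L3 covers {otter, owl, trout, heron, newt, hare, bat, badger, deer} — 9 species.
No choice of 2 transects does better; here kingfisher, vole are left uncovered.

9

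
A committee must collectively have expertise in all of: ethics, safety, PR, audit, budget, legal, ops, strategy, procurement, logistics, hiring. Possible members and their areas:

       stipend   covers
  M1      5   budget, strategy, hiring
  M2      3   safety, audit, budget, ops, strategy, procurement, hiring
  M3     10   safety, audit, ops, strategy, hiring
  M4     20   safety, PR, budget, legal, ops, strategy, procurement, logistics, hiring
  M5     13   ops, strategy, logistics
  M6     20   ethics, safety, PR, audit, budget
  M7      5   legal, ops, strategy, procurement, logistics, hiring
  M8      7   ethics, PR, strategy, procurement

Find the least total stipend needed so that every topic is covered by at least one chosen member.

M2, M7, M8 cover every topic at stipend 3 + 5 + 7 = 15.
Any cover uses at least 2 members; among all covering selections none totals below 15.

15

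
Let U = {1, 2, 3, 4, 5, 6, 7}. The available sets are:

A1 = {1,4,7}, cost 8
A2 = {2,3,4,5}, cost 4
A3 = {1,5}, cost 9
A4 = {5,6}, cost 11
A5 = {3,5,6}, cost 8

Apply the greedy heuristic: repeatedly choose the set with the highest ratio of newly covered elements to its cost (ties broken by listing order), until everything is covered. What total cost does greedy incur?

Pick 1: A2 adds 4 new (2, 3, 4, 5) at cost 4 (ratio 4/4).
Pick 2: A1 adds 2 new (1, 7) at cost 8 (ratio 2/8).
Pick 3: A5 adds 1 new (6) at cost 8 (ratio 1/8).
Greedy total cost: 4 + 8 + 8 = 20.

20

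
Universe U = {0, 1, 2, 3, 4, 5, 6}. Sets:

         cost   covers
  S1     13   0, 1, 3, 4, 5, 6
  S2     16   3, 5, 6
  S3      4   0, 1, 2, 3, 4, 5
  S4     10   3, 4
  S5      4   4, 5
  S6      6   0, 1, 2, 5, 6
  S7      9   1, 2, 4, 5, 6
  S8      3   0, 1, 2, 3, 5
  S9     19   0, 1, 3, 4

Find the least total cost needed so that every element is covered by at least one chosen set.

10

S3, S6 cover every element at cost 4 + 6 = 10.
Any cover uses at least 2 sets; among all covering selections none totals below 10.
Greedy by coverage-per-cost would pick S8, S3, S6 for 13 — worse than the optimum 10.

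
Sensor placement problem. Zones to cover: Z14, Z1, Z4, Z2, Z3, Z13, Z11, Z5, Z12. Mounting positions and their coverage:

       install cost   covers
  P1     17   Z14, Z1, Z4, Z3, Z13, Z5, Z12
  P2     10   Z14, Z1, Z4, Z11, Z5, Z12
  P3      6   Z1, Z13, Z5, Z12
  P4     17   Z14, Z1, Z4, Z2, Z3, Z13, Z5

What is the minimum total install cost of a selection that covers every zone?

27

P2, P4 cover every zone at install cost 10 + 17 = 27.
Any cover uses at least 2 sensor positions; among all covering selections none totals below 27.
Greedy by coverage-per-install cost would pick P3, P2, P4 for 33 — worse than the optimum 27.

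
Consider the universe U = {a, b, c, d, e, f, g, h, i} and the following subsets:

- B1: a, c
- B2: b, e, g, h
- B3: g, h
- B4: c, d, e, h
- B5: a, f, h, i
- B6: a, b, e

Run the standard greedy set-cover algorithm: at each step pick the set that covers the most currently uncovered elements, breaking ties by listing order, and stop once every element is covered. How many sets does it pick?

Pick 1: B2 covers 4 new elements (b, e, g, h).
Pick 2: B5 covers 3 new elements (a, f, i).
Pick 3: B4 covers 2 new elements (c, d).
Greedy uses 3 sets.

3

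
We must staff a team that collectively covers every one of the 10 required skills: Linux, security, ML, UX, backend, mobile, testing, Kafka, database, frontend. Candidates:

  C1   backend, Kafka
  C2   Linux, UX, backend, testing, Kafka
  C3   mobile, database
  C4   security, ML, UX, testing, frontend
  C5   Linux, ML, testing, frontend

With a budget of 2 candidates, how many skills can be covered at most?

8

Choosing C2, C4 covers {Linux, security, ML, UX, backend, testing, Kafka, frontend} — 8 skills.
No choice of 2 candidates does better; here mobile, database are left uncovered.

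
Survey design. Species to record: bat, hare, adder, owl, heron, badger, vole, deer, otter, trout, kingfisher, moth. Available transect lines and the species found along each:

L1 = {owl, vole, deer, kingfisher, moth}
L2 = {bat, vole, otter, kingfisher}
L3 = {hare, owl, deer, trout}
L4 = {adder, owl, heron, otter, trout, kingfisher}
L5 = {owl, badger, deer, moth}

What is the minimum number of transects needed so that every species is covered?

4

L2, L3, L4, L5 together cover {bat, hare, adder, owl, heron, badger, vole, deer, otter, trout, kingfisher, moth} — every species.
No 3 of the 5 transects cover everything (all 10 triples fall short), so 4 is minimum.
Greedy (largest uncovered first) would take L4, L1, L2, L3, L5 — 5 transects — but 4 suffice.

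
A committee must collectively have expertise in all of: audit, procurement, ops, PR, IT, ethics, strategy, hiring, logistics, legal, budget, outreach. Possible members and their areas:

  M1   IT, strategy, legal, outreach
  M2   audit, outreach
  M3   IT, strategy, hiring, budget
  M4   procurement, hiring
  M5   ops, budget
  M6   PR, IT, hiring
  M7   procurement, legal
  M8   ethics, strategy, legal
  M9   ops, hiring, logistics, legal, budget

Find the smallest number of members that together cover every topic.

5

M2, M4, M6, M8, M9 together cover {audit, procurement, ops, PR, IT, ethics, strategy, hiring, logistics, legal, budget, outreach} — every topic.
No 4 of the 9 members cover everything (all 126 size-4 selections fall short), so 5 is minimum.
Greedy (largest uncovered first) would take M9, M1, M2, M4, M6, M8 — 6 members — but 5 suffice.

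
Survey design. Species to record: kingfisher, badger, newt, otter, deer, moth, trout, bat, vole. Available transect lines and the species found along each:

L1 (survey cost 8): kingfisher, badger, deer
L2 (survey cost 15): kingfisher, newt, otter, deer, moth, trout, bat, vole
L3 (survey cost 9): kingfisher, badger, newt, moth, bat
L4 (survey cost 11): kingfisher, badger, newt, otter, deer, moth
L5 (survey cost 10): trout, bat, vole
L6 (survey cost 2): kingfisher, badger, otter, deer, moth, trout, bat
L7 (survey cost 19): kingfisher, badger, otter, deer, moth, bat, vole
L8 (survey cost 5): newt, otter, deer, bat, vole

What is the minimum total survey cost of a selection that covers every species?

L6, L8 cover every species at survey cost 2 + 5 = 7.
Any cover uses at least 2 transects; among all covering selections none totals below 7.

7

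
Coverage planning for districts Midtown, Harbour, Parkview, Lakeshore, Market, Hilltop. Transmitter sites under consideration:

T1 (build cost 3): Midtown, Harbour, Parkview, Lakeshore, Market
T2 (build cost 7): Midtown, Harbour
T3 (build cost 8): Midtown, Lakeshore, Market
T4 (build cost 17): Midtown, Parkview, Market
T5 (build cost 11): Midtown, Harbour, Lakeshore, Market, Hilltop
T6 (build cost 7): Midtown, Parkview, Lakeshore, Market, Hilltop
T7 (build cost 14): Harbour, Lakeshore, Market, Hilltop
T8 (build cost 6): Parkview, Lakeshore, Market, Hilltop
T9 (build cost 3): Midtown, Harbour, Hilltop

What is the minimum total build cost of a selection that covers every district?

6

T1, T9 cover every district at build cost 3 + 3 = 6.
Any cover uses at least 2 transmitter sites; among all covering selections none totals below 6.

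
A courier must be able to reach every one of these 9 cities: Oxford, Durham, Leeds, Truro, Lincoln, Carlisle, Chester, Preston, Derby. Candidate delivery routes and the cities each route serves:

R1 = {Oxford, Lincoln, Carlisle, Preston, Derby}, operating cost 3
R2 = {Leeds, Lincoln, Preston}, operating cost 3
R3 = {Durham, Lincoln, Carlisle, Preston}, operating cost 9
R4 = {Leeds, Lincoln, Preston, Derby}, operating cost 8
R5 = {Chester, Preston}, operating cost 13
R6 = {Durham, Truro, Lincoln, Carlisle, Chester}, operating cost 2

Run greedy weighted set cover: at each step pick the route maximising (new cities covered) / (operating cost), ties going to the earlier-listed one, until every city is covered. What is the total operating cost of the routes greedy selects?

8

Pick 1: R6 adds 5 new (Durham, Truro, Lincoln, Carlisle, Chester) at operating cost 2 (ratio 5/2).
Pick 2: R1 adds 3 new (Oxford, Preston, Derby) at operating cost 3 (ratio 3/3).
Pick 3: R2 adds 1 new (Leeds) at operating cost 3 (ratio 1/3).
Greedy total operating cost: 2 + 3 + 3 = 8.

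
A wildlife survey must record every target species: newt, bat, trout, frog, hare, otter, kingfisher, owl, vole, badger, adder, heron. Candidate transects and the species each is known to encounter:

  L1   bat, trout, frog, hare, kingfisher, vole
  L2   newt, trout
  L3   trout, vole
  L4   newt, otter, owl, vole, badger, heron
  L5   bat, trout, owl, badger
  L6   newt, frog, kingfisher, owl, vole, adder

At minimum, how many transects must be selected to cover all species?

3

L1, L4, L6 together cover {newt, bat, trout, frog, hare, otter, kingfisher, owl, vole, badger, adder, heron} — every species.
No 2 of the 6 transects cover everything (all 15 pairs fall short), so 3 is minimum.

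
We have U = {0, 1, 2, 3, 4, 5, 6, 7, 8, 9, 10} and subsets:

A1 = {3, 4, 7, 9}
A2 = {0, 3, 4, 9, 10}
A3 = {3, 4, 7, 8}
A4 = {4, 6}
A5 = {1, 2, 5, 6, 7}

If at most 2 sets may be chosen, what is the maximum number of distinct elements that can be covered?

10

Choosing A2, A5 covers {0, 1, 2, 3, 4, 5, 6, 7, 9, 10} — 10 elements.
No choice of 2 sets does better; here 8 is left uncovered.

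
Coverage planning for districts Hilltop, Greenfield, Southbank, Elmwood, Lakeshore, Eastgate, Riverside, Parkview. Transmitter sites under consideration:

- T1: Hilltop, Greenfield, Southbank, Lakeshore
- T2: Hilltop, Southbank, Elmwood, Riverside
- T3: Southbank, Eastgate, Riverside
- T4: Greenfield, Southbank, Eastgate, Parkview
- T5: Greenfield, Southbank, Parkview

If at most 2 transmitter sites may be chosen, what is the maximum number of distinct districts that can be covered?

Choosing T2, T4 covers {Hilltop, Greenfield, Southbank, Elmwood, Eastgate, Riverside, Parkview} — 7 districts.
No choice of 2 transmitter sites does better; here Lakeshore is left uncovered.

7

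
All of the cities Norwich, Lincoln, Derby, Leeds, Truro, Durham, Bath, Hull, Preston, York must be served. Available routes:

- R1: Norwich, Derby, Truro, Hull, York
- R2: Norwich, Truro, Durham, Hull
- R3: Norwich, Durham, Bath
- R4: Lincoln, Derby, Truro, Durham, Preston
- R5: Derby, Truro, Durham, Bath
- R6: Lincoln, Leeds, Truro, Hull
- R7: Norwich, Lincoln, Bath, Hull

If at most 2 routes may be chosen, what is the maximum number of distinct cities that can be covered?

Choosing R1, R4 covers {Norwich, Lincoln, Derby, Truro, Durham, Hull, Preston, York} — 8 cities.
No choice of 2 routes does better; here Leeds, Bath are left uncovered.

8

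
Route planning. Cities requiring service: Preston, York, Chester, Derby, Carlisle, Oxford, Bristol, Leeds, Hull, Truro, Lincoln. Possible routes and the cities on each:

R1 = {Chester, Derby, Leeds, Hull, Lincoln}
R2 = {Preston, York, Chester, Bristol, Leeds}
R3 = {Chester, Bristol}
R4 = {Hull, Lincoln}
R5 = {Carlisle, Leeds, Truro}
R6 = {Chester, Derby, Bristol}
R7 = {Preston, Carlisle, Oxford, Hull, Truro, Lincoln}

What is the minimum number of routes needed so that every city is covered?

3

R1, R2, R7 together cover {Preston, York, Chester, Derby, Carlisle, Oxford, Bristol, Leeds, Hull, Truro, Lincoln} — every city.
No 2 of the 7 routes cover everything (all 21 pairs fall short), so 3 is minimum.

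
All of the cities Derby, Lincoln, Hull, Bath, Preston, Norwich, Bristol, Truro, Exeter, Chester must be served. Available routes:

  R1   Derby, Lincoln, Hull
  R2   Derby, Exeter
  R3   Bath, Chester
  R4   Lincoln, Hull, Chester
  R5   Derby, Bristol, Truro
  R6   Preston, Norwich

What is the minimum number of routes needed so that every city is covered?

5

R1, R2, R3, R5, R6 together cover {Derby, Lincoln, Hull, Bath, Preston, Norwich, Bristol, Truro, Exeter, Chester} — every city.
No 4 of the 6 routes cover everything (all 15 size-4 selections fall short), so 5 is minimum.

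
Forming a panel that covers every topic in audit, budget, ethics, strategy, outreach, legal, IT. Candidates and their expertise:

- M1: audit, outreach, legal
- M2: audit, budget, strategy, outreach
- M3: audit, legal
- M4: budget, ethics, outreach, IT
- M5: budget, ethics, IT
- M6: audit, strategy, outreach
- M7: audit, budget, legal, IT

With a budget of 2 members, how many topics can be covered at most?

Choosing M1, M4 covers {audit, budget, ethics, outreach, legal, IT} — 6 topics.
No choice of 2 members does better; here strategy is left uncovered.

6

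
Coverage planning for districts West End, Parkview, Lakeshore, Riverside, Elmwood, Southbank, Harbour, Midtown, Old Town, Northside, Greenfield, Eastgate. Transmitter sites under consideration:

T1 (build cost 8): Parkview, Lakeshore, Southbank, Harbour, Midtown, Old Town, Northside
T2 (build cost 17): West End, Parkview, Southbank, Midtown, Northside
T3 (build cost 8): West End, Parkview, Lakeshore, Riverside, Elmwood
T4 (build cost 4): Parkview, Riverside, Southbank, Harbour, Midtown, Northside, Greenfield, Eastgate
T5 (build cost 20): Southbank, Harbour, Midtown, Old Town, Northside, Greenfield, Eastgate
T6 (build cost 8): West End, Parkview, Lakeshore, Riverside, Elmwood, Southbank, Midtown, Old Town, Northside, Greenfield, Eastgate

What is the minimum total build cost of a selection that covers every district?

T4, T6 cover every district at build cost 4 + 8 = 12.
Any cover uses at least 2 transmitter sites; among all covering selections none totals below 12.

12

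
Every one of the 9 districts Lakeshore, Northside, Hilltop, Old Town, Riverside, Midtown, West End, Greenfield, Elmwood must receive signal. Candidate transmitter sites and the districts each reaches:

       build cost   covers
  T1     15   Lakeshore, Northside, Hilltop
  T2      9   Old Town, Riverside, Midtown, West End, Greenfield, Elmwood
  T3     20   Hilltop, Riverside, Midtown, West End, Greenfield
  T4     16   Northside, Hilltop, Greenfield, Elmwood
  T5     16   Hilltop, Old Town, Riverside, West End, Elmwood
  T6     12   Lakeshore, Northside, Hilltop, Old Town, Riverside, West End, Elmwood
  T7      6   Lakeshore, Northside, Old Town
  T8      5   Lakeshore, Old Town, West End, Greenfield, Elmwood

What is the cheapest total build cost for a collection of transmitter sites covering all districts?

21

T2, T6 cover every district at build cost 9 + 12 = 21.
Any cover uses at least 2 transmitter sites; among all covering selections none totals below 21.
Greedy by coverage-per-build cost would pick T8, T6, T2 for 26 — worse than the optimum 21.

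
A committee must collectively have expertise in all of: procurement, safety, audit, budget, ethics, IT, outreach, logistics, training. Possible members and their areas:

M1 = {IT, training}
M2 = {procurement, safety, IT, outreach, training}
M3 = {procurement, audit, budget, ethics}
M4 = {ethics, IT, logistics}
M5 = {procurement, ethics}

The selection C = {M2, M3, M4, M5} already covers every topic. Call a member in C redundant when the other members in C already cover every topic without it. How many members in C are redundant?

Drop M2: safety, outreach, training uncovered — not redundant.
Drop M3: audit, budget uncovered — not redundant.
Drop M4: logistics uncovered — not redundant.
Drop M5: the rest still cover every topic — redundant.
1 redundant: M5.

1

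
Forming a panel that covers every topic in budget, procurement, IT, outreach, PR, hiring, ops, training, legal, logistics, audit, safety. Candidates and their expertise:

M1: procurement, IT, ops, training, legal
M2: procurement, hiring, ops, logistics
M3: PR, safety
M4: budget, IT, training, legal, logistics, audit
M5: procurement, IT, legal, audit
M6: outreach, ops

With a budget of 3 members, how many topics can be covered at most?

11

Choosing M2, M3, M4 covers {budget, procurement, IT, PR, hiring, ops, training, legal, logistics, audit, safety} — 11 topics.
No choice of 3 members does better; here outreach is left uncovered.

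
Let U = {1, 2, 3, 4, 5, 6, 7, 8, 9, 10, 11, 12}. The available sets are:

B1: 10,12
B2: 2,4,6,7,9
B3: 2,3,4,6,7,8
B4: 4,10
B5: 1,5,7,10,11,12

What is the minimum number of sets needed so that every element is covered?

3

B2, B3, B5 together cover {1, 2, 3, 4, 5, 6, 7, 8, 9, 10, 11, 12} — every element.
No 2 of the 5 sets cover everything (all 10 pairs fall short), so 3 is minimum.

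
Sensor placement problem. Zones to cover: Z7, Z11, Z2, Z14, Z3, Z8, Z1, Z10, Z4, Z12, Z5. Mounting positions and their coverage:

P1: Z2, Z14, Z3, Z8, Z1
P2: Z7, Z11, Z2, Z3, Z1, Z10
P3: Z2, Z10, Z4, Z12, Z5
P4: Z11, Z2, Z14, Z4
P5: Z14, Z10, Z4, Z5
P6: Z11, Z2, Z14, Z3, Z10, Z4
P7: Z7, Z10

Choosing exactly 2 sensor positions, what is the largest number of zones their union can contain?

Choosing P1, P3 covers {Z2, Z14, Z3, Z8, Z1, Z10, Z4, Z12, Z5} — 9 zones.
No choice of 2 sensor positions does better; here Z7, Z11 are left uncovered.

9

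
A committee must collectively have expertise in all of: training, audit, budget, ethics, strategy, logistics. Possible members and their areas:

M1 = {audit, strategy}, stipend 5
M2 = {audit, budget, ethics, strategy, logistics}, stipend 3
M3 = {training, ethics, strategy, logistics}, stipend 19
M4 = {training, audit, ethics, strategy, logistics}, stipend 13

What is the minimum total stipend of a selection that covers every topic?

M2, M4 cover every topic at stipend 3 + 13 = 16.
Any cover uses at least 2 members; among all covering selections none totals below 16.

16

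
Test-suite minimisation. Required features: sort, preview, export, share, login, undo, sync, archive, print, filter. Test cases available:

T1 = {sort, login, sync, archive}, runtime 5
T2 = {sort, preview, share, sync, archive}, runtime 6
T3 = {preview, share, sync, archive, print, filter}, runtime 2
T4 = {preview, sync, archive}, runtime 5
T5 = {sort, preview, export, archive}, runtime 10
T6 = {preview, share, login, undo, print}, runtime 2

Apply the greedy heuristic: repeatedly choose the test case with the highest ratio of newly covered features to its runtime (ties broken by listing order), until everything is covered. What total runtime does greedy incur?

19

Pick 1: T3 adds 6 new (preview, share, sync, archive, print, filter) at runtime 2 (ratio 6/2).
Pick 2: T6 adds 2 new (login, undo) at runtime 2 (ratio 2/2).
Pick 3: T1 adds 1 new (sort) at runtime 5 (ratio 1/5).
Pick 4: T5 adds 1 new (export) at runtime 10 (ratio 1/10).
Greedy total runtime: 2 + 2 + 5 + 10 = 19. (The true optimum is 14, so greedy overshoots here.)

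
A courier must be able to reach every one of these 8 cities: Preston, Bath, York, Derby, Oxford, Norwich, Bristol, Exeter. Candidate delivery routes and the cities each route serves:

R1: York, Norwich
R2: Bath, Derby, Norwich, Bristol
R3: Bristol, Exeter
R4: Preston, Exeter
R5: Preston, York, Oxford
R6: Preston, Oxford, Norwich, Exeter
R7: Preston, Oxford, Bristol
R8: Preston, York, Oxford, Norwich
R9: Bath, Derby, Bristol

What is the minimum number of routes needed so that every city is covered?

3

R1, R2, R6 together cover {Preston, Bath, York, Derby, Oxford, Norwich, Bristol, Exeter} — every city.
No 2 of the 9 routes cover everything (all 36 pairs fall short), so 3 is minimum.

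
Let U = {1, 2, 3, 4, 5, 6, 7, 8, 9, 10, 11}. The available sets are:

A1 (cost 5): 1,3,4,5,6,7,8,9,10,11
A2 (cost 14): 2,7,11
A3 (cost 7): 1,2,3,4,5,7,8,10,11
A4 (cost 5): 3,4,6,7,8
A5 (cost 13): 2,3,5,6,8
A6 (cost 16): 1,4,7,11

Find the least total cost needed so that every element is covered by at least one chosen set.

12

A1, A3 cover every element at cost 5 + 7 = 12.
Any cover uses at least 2 sets; among all covering selections none totals below 12.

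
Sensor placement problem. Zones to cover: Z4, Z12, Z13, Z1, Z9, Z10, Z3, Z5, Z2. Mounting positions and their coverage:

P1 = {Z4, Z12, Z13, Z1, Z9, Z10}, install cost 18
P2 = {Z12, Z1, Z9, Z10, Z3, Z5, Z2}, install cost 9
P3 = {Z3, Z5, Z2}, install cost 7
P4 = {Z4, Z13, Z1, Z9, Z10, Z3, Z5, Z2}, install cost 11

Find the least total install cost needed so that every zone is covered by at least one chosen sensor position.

P2, P4 cover every zone at install cost 9 + 11 = 20.
Any cover uses at least 2 sensor positions; among all covering selections none totals below 20.

20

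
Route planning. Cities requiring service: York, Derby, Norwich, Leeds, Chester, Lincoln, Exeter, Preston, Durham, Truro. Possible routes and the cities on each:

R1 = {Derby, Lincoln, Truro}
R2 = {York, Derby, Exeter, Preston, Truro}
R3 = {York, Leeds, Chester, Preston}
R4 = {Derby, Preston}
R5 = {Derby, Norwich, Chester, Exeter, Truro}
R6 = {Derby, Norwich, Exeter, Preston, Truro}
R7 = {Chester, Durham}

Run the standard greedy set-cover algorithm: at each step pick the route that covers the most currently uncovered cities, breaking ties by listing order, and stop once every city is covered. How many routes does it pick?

5

Pick 1: R2 covers 5 new cities (York, Derby, Exeter, Preston, Truro).
Pick 2: R3 covers 2 new cities (Leeds, Chester).
Pick 3: R1 covers 1 new cities (Lincoln).
Pick 4: R5 covers 1 new cities (Norwich).
Pick 5: R7 covers 1 new cities (Durham).
Greedy uses 5 routes. (The true minimum is 4.)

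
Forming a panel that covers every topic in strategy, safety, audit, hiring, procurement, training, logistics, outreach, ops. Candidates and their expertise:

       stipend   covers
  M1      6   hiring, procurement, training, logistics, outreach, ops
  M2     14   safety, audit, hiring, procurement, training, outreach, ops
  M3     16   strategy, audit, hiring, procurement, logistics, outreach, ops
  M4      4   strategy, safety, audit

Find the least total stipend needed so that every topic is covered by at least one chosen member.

10

M1, M4 cover every topic at stipend 6 + 4 = 10.
Any cover uses at least 2 members; among all covering selections none totals below 10.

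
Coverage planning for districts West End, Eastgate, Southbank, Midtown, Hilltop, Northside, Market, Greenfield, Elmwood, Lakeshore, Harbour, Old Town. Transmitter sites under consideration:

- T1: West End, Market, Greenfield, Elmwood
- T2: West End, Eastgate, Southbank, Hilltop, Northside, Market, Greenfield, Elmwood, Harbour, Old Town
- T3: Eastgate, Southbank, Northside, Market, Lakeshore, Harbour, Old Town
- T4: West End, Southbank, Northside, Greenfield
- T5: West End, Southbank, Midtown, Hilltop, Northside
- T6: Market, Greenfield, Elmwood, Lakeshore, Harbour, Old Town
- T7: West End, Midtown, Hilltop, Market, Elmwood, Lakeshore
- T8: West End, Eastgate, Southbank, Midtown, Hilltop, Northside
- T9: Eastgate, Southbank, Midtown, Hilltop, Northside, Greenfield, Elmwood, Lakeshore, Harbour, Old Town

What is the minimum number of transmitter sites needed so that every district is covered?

T1, T9 together cover {West End, Eastgate, Southbank, Midtown, Hilltop, Northside, Market, Greenfield, Elmwood, Lakeshore, Harbour, Old Town} — every district.
No single transmitter site contains all 12 districts, so 2 is optimal.

2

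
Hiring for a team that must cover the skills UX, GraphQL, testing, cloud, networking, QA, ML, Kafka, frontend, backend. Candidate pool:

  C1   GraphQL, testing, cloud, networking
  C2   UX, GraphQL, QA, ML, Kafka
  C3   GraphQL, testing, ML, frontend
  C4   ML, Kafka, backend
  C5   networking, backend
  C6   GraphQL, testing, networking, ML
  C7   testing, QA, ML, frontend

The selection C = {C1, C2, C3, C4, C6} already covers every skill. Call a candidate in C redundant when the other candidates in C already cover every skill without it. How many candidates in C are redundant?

1

Drop C1: cloud uncovered — not redundant.
Drop C2: UX, QA uncovered — not redundant.
Drop C3: frontend uncovered — not redundant.
Drop C4: backend uncovered — not redundant.
Drop C6: the rest still cover every skill — redundant.
1 redundant: C6.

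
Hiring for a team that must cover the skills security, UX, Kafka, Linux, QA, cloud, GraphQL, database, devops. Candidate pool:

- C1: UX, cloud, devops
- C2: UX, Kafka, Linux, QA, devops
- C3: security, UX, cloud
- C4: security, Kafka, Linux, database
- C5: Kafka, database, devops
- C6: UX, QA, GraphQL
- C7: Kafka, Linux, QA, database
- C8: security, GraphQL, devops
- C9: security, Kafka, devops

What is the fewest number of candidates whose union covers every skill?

C1, C4, C6 together cover {security, UX, Kafka, Linux, QA, cloud, GraphQL, database, devops} — every skill.
No 2 of the 9 candidates cover everything (all 36 pairs fall short), so 3 is minimum.
Greedy (largest uncovered first) would take C2, C3, C4, C6 — 4 candidates — but 3 suffice.

3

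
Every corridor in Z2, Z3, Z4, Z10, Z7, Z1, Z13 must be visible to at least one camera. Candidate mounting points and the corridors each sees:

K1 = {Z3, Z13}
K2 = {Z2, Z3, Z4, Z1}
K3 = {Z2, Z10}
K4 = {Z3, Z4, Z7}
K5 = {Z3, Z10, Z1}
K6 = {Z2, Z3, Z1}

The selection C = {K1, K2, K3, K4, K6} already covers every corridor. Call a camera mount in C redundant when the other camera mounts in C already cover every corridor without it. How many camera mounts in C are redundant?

2

Drop K1: Z13 uncovered — not redundant.
Drop K2: the rest still cover every corridor — redundant.
Drop K3: Z10 uncovered — not redundant.
Drop K4: Z7 uncovered — not redundant.
Drop K6: the rest still cover every corridor — redundant.
2 redundant: K2, K6.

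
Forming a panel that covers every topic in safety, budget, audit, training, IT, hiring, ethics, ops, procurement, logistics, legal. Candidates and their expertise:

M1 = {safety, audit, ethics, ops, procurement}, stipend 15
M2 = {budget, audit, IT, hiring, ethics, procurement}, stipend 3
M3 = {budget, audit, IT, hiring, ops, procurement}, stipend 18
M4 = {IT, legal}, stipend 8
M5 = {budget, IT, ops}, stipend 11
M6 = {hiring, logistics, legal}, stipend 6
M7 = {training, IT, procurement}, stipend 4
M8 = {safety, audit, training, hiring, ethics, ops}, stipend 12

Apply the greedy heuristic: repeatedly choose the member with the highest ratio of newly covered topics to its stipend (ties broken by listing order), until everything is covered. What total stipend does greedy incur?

25

Pick 1: M2 adds 6 new (budget, audit, IT, hiring, ethics, procurement) at stipend 3 (ratio 6/3).
Pick 2: M6 adds 2 new (logistics, legal) at stipend 6 (ratio 2/6).
Pick 3: M7 adds 1 new (training) at stipend 4 (ratio 1/4).
Pick 4: M8 adds 2 new (safety, ops) at stipend 12 (ratio 2/12).
Greedy total stipend: 3 + 6 + 4 + 12 = 25. (The true optimum is 21, so greedy overshoots here.)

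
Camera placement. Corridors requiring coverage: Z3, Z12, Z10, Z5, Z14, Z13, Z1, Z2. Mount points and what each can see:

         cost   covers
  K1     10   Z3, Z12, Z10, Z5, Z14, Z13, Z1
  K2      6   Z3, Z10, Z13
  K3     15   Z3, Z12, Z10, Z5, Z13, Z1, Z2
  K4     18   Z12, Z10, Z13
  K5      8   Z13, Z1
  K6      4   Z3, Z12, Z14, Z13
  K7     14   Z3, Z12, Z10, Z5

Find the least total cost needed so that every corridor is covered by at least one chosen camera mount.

19

K3, K6 cover every corridor at cost 15 + 4 = 19.
Any cover uses at least 2 camera mounts; among all covering selections none totals below 19.
Greedy by coverage-per-cost would pick K6, K1, K3 for 29 — worse than the optimum 19.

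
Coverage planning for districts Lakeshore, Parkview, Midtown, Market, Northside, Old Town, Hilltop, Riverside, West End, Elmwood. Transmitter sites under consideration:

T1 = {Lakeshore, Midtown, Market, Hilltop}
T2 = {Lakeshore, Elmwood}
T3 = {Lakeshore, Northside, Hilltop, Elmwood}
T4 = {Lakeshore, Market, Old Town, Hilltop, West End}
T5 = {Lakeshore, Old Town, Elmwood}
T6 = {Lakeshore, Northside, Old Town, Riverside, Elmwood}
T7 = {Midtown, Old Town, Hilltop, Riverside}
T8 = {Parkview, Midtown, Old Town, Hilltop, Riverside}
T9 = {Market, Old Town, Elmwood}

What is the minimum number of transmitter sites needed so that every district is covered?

3

T3, T4, T8 together cover {Lakeshore, Parkview, Midtown, Market, Northside, Old Town, Hilltop, Riverside, West End, Elmwood} — every district.
No 2 of the 9 transmitter sites cover everything (all 36 pairs fall short), so 3 is minimum.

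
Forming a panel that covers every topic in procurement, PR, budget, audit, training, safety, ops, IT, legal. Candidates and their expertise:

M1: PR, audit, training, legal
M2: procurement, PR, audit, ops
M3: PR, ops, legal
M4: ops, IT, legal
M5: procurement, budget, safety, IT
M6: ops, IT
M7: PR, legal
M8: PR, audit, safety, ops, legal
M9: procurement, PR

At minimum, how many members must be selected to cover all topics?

M1, M2, M5 together cover {procurement, PR, budget, audit, training, safety, ops, IT, legal} — every topic.
No 2 of the 9 members cover everything (all 36 pairs fall short), so 3 is minimum.

3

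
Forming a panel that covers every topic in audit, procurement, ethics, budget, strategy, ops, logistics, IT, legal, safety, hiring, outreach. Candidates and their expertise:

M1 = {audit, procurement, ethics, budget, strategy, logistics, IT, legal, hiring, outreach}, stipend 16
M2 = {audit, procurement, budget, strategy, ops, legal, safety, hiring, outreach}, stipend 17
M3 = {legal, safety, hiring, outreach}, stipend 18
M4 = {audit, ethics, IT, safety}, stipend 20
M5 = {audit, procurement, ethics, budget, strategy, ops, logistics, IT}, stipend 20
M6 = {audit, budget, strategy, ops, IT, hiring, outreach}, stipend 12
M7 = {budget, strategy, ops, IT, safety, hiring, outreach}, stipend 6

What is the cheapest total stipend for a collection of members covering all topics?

M1, M7 cover every topic at stipend 16 + 6 = 22.
Any cover uses at least 2 members; among all covering selections none totals below 22.

22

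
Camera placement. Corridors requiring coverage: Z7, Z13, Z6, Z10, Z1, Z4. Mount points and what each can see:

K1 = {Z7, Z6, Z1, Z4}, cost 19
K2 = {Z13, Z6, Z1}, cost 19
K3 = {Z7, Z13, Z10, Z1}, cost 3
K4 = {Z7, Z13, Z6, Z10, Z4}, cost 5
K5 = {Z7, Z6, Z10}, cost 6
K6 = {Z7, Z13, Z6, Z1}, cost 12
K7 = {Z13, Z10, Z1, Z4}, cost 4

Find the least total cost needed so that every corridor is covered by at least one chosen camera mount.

K3, K4 cover every corridor at cost 3 + 5 = 8.
Any cover uses at least 2 camera mounts; among all covering selections none totals below 8.

8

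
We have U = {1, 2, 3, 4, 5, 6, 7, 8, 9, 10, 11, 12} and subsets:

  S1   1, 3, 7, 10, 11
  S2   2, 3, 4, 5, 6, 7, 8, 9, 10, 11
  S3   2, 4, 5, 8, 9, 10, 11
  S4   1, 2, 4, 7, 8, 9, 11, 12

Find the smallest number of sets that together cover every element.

S2, S4 together cover {1, 2, 3, 4, 5, 6, 7, 8, 9, 10, 11, 12} — every element.
No single set contains all 12 elements, so 2 is optimal.

2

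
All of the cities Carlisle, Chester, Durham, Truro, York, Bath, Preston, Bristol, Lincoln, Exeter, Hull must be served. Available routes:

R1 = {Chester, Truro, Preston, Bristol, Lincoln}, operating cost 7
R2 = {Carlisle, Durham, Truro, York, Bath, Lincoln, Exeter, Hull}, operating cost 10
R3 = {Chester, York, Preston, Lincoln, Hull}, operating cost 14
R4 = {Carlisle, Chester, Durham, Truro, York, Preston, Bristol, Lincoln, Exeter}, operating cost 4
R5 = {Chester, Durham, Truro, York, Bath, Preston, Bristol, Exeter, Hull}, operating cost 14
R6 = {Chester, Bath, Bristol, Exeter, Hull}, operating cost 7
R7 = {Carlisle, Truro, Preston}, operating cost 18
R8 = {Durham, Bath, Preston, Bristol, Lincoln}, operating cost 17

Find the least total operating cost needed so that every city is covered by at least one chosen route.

R4, R6 cover every city at operating cost 4 + 7 = 11.
Any cover uses at least 2 routes; among all covering selections none totals below 11.

11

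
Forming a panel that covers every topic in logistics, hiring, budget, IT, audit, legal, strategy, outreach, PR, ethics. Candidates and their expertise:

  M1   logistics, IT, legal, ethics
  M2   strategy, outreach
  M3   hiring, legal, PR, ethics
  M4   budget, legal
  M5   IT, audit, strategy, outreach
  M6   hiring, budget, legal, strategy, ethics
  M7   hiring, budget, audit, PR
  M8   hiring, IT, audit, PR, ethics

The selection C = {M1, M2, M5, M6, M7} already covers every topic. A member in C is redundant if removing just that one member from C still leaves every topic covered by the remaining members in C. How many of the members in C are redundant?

Drop M1: logistics uncovered — not redundant.
Drop M2: the rest still cover every topic — redundant.
Drop M5: the rest still cover every topic — redundant.
Drop M6: the rest still cover every topic — redundant.
Drop M7: PR uncovered — not redundant.
3 redundant: M2, M5, M6.

3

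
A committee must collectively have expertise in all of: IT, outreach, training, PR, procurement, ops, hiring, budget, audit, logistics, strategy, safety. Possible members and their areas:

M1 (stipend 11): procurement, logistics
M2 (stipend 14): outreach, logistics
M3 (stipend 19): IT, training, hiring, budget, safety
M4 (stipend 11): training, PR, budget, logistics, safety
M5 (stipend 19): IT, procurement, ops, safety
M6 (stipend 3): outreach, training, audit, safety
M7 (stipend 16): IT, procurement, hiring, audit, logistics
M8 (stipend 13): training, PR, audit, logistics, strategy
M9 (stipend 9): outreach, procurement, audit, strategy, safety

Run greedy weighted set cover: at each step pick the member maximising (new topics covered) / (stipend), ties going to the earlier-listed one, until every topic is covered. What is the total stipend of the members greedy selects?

58

Pick 1: M6 adds 4 new (outreach, training, audit, safety) at stipend 3 (ratio 4/3).
Pick 2: M4 adds 3 new (PR, budget, logistics) at stipend 11 (ratio 3/11).
Pick 3: M9 adds 2 new (procurement, strategy) at stipend 9 (ratio 2/9).
Pick 4: M7 adds 2 new (IT, hiring) at stipend 16 (ratio 2/16).
Pick 5: M5 adds 1 new (ops) at stipend 19 (ratio 1/19).
Greedy total stipend: 3 + 11 + 9 + 16 + 19 = 58. (The true optimum is 54, so greedy overshoots here.)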